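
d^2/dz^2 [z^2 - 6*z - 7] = 2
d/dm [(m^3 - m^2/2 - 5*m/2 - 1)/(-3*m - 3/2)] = 1/3 - 2*m/3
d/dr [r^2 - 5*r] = 2*r - 5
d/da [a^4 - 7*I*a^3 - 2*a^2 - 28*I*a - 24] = 4*a^3 - 21*I*a^2 - 4*a - 28*I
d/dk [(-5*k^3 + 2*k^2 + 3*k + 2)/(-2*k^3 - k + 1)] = (4*k^4 + 22*k^3 - 5*k^2 + 4*k + 5)/(4*k^6 + 4*k^4 - 4*k^3 + k^2 - 2*k + 1)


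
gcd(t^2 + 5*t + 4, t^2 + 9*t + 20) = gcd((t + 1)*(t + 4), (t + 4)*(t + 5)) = t + 4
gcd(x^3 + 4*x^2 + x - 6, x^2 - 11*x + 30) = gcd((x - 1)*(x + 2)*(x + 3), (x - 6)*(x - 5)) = 1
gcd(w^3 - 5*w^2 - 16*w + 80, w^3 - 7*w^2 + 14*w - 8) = w - 4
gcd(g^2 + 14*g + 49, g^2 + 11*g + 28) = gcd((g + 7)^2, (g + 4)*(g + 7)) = g + 7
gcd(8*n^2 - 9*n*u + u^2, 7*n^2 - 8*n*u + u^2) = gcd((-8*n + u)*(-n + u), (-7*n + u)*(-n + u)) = -n + u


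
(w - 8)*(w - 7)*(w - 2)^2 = w^4 - 19*w^3 + 120*w^2 - 284*w + 224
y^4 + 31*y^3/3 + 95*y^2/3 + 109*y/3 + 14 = (y + 1)^2*(y + 7/3)*(y + 6)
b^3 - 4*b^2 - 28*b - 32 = (b - 8)*(b + 2)^2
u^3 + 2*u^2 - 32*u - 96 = (u - 6)*(u + 4)^2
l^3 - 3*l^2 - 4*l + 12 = (l - 3)*(l - 2)*(l + 2)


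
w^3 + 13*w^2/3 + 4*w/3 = w*(w + 1/3)*(w + 4)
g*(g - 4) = g^2 - 4*g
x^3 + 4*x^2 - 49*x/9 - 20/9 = (x - 4/3)*(x + 1/3)*(x + 5)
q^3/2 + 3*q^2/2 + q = q*(q/2 + 1/2)*(q + 2)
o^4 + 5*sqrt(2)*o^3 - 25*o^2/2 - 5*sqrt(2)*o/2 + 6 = (o - sqrt(2))*(o - sqrt(2)/2)*(o + sqrt(2)/2)*(o + 6*sqrt(2))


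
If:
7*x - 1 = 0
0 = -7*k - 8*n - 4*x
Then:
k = -8*n/7 - 4/49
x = 1/7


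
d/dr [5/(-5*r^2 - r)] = 5*(10*r + 1)/(r^2*(5*r + 1)^2)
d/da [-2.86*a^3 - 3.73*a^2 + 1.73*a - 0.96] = -8.58*a^2 - 7.46*a + 1.73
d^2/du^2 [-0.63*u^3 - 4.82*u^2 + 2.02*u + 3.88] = -3.78*u - 9.64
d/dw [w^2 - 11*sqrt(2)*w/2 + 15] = 2*w - 11*sqrt(2)/2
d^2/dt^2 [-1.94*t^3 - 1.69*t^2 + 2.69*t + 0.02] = -11.64*t - 3.38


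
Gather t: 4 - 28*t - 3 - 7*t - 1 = -35*t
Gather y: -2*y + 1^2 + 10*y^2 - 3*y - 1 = 10*y^2 - 5*y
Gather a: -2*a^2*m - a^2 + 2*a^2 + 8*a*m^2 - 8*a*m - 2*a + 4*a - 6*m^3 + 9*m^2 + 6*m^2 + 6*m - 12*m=a^2*(1 - 2*m) + a*(8*m^2 - 8*m + 2) - 6*m^3 + 15*m^2 - 6*m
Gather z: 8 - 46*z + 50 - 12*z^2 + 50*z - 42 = -12*z^2 + 4*z + 16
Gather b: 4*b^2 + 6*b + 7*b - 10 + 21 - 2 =4*b^2 + 13*b + 9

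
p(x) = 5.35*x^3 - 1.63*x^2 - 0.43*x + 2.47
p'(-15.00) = 3659.72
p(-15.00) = -18414.08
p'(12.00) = 2271.65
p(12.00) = 9007.39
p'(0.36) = 0.48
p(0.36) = 2.35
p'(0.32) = 0.17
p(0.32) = 2.34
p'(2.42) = 85.68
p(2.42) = 67.71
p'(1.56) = 33.54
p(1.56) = 18.14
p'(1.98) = 56.04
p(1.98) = 36.76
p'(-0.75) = 11.04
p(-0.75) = -0.38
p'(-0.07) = -0.12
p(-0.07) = 2.49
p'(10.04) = 1584.71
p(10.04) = 5248.30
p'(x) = 16.05*x^2 - 3.26*x - 0.43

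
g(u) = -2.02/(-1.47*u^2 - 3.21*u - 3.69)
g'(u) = -2.02*(2.94*u + 3.21)/(-1.47*u^2 - 3.21*u - 3.69)^2 = (-5.9388*u - 6.4842)/(1.47*u^2 + 3.21*u + 3.69)^2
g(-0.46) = 0.80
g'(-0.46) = -0.59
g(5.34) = 0.03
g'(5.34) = -0.01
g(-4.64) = 0.10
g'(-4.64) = 0.05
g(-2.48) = 0.42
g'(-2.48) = 0.36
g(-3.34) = 0.22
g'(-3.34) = 0.15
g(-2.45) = 0.43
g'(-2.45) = 0.37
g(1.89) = 0.13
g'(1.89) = -0.08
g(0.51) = 0.35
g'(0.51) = -0.29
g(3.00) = 0.08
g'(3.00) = -0.03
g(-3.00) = 0.28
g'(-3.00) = 0.21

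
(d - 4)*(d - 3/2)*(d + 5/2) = d^3 - 3*d^2 - 31*d/4 + 15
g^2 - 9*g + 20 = (g - 5)*(g - 4)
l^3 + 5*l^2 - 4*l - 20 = (l - 2)*(l + 2)*(l + 5)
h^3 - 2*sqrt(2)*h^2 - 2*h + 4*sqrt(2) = (h - 2*sqrt(2))*(h - sqrt(2))*(h + sqrt(2))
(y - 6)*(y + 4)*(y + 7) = y^3 + 5*y^2 - 38*y - 168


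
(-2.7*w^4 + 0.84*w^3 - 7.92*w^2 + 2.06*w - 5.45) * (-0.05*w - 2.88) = 0.135*w^5 + 7.734*w^4 - 2.0232*w^3 + 22.7066*w^2 - 5.6603*w + 15.696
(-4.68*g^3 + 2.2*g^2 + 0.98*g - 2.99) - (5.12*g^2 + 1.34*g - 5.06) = -4.68*g^3 - 2.92*g^2 - 0.36*g + 2.07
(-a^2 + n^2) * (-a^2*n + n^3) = a^4*n - 2*a^2*n^3 + n^5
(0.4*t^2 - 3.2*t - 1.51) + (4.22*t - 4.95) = 0.4*t^2 + 1.02*t - 6.46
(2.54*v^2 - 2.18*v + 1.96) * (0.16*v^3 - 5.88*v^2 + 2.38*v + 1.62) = 0.4064*v^5 - 15.284*v^4 + 19.1772*v^3 - 12.5984*v^2 + 1.1332*v + 3.1752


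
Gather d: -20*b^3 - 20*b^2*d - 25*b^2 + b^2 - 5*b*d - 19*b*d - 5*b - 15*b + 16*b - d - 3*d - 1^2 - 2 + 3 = -20*b^3 - 24*b^2 - 4*b + d*(-20*b^2 - 24*b - 4)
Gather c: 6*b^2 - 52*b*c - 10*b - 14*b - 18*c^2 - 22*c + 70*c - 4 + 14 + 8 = 6*b^2 - 24*b - 18*c^2 + c*(48 - 52*b) + 18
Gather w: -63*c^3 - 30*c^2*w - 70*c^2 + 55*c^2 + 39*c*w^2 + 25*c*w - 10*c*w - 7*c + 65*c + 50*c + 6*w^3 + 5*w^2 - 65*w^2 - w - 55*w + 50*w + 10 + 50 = -63*c^3 - 15*c^2 + 108*c + 6*w^3 + w^2*(39*c - 60) + w*(-30*c^2 + 15*c - 6) + 60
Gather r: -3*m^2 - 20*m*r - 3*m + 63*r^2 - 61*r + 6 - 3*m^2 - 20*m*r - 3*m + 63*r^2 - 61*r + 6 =-6*m^2 - 6*m + 126*r^2 + r*(-40*m - 122) + 12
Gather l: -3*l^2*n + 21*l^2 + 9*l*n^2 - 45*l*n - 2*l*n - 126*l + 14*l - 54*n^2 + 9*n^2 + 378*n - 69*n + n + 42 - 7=l^2*(21 - 3*n) + l*(9*n^2 - 47*n - 112) - 45*n^2 + 310*n + 35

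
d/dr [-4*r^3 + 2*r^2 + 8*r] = -12*r^2 + 4*r + 8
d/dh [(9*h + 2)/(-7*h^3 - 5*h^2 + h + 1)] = (-63*h^3 - 45*h^2 + 9*h + (9*h + 2)*(21*h^2 + 10*h - 1) + 9)/(7*h^3 + 5*h^2 - h - 1)^2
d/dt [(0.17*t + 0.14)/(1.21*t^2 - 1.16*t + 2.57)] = (-0.2057*t^2 - 0.3388*t + 0.5993)/(1.4641*t^4 - 2.8072*t^3 + 7.565*t^2 - 5.9624*t + 6.6049)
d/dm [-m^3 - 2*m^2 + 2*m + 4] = -3*m^2 - 4*m + 2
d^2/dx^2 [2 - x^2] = -2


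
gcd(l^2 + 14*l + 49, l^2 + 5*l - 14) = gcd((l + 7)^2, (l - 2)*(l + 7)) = l + 7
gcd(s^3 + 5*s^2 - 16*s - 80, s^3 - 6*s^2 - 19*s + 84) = s + 4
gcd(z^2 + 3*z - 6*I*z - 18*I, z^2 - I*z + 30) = z - 6*I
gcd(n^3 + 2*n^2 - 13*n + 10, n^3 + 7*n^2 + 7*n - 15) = n^2 + 4*n - 5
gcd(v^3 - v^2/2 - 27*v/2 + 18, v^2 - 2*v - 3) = v - 3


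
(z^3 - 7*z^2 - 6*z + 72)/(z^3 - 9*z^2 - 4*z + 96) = (z - 6)/(z - 8)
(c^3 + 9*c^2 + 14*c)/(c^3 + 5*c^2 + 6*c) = (c + 7)/(c + 3)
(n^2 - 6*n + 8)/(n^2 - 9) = (n^2 - 6*n + 8)/(n^2 - 9)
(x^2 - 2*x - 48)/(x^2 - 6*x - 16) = (x + 6)/(x + 2)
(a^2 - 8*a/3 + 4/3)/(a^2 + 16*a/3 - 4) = (a - 2)/(a + 6)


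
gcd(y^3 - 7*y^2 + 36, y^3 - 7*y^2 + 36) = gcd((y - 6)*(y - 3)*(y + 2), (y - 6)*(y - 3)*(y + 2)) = y^3 - 7*y^2 + 36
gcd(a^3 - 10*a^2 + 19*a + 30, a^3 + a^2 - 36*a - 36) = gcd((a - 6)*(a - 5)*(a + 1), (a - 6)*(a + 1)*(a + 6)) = a^2 - 5*a - 6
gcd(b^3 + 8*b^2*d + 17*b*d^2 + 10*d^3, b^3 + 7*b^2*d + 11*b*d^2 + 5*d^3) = b^2 + 6*b*d + 5*d^2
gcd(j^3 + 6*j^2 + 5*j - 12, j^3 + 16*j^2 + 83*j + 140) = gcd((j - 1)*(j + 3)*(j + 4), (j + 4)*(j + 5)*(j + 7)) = j + 4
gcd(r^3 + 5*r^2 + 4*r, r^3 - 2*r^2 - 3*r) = r^2 + r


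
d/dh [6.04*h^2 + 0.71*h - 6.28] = 12.08*h + 0.71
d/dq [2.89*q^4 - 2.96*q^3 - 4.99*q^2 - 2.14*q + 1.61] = 11.56*q^3 - 8.88*q^2 - 9.98*q - 2.14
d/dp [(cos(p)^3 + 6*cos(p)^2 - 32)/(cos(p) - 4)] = 2*(-cos(p)^3 + 3*cos(p)^2 + 24*cos(p) - 16)*sin(p)/(cos(p) - 4)^2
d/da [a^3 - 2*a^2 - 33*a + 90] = 3*a^2 - 4*a - 33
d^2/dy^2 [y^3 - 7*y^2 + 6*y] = 6*y - 14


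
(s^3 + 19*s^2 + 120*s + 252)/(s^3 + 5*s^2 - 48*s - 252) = (s + 7)/(s - 7)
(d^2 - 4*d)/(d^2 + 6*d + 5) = d*(d - 4)/(d^2 + 6*d + 5)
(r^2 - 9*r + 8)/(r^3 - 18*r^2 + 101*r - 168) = (r - 1)/(r^2 - 10*r + 21)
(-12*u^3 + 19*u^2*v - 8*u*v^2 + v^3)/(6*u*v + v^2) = (-12*u^3 + 19*u^2*v - 8*u*v^2 + v^3)/(v*(6*u + v))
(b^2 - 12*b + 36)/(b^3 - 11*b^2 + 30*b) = (b - 6)/(b*(b - 5))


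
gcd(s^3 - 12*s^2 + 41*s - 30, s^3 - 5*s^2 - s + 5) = s^2 - 6*s + 5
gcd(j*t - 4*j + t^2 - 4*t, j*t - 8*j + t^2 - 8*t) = j + t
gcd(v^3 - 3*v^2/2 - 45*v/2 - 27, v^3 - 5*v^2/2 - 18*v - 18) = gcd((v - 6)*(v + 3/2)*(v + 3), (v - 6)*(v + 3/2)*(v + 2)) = v^2 - 9*v/2 - 9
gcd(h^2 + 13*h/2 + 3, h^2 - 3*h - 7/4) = h + 1/2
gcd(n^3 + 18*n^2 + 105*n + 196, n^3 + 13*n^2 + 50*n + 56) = n^2 + 11*n + 28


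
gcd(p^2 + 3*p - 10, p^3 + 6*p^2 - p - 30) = p^2 + 3*p - 10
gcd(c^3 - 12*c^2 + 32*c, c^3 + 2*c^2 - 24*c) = c^2 - 4*c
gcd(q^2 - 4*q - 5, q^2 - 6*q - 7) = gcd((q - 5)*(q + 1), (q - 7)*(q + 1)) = q + 1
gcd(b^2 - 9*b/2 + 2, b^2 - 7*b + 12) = b - 4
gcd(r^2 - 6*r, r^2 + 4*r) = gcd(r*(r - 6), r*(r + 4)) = r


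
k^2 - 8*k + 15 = (k - 5)*(k - 3)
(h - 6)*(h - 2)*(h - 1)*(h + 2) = h^4 - 7*h^3 + 2*h^2 + 28*h - 24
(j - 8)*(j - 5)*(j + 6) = j^3 - 7*j^2 - 38*j + 240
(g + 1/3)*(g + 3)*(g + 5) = g^3 + 25*g^2/3 + 53*g/3 + 5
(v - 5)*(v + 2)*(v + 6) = v^3 + 3*v^2 - 28*v - 60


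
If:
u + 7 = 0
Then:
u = -7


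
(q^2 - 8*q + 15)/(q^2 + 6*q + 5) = (q^2 - 8*q + 15)/(q^2 + 6*q + 5)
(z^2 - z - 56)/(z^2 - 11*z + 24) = (z + 7)/(z - 3)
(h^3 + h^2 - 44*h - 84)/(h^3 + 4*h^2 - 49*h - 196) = (h^2 + 8*h + 12)/(h^2 + 11*h + 28)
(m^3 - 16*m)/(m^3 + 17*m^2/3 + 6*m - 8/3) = 3*m*(m - 4)/(3*m^2 + 5*m - 2)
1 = 1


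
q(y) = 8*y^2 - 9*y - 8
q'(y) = 16*y - 9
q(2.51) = 19.81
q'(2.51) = 31.16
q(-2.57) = 67.97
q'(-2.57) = -50.12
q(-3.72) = 136.19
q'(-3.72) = -68.52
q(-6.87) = 431.41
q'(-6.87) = -118.92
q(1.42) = -4.65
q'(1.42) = 13.72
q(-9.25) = 759.75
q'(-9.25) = -157.00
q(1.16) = -7.68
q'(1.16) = 9.56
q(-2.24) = 52.30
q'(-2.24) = -44.84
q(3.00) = 37.00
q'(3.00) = 39.00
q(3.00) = 37.00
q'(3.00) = 39.00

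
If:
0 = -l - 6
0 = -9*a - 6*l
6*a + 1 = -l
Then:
No Solution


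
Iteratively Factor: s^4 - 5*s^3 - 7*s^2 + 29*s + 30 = (s - 3)*(s^3 - 2*s^2 - 13*s - 10) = (s - 3)*(s + 2)*(s^2 - 4*s - 5) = (s - 3)*(s + 1)*(s + 2)*(s - 5)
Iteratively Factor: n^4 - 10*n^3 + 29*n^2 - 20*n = (n - 1)*(n^3 - 9*n^2 + 20*n) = (n - 5)*(n - 1)*(n^2 - 4*n) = n*(n - 5)*(n - 1)*(n - 4)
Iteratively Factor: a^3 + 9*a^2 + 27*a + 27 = (a + 3)*(a^2 + 6*a + 9) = (a + 3)^2*(a + 3)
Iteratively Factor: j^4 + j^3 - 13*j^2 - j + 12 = (j + 4)*(j^3 - 3*j^2 - j + 3) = (j - 1)*(j + 4)*(j^2 - 2*j - 3) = (j - 1)*(j + 1)*(j + 4)*(j - 3)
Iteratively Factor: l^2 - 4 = (l - 2)*(l + 2)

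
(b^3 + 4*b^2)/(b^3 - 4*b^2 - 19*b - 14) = b^2*(b + 4)/(b^3 - 4*b^2 - 19*b - 14)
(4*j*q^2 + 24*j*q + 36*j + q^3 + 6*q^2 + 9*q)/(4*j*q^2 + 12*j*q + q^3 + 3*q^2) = (q + 3)/q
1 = 1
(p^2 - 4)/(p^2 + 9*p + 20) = (p^2 - 4)/(p^2 + 9*p + 20)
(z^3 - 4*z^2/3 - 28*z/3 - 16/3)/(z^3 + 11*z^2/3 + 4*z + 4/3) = (z - 4)/(z + 1)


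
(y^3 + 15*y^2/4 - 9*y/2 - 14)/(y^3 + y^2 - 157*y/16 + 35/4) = 4*(4*y^2 - y - 14)/(16*y^2 - 48*y + 35)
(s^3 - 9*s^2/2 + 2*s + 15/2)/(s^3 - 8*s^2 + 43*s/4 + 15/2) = 2*(s^2 - 2*s - 3)/(2*s^2 - 11*s - 6)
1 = 1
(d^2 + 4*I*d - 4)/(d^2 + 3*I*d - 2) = (d + 2*I)/(d + I)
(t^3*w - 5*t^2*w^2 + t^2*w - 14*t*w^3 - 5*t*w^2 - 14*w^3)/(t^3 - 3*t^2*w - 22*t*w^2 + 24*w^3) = w*(t^3 - 5*t^2*w + t^2 - 14*t*w^2 - 5*t*w - 14*w^2)/(t^3 - 3*t^2*w - 22*t*w^2 + 24*w^3)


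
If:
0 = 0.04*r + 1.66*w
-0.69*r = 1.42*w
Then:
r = 0.00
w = 0.00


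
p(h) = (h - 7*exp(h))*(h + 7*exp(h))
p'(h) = (1 - 7*exp(h))*(h + 7*exp(h)) + (h - 7*exp(h))*(7*exp(h) + 1)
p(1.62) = -1248.53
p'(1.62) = -2499.06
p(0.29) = -87.43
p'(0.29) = -174.45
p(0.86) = -272.90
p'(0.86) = -545.56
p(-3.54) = 12.49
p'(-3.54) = -7.16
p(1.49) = -962.48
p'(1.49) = -1926.43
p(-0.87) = -7.84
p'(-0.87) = -18.94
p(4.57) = -456696.61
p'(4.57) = -913425.84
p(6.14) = -10551902.42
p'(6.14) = -21103867.95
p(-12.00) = 144.00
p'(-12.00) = -24.00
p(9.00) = -3217338406.73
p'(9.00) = -6434676957.46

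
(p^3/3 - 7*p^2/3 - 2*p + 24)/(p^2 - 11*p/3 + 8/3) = (p^3 - 7*p^2 - 6*p + 72)/(3*p^2 - 11*p + 8)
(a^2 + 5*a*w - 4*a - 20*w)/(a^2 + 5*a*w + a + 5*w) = (a - 4)/(a + 1)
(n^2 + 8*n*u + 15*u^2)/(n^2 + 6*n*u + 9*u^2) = (n + 5*u)/(n + 3*u)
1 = 1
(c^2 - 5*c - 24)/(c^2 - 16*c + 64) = (c + 3)/(c - 8)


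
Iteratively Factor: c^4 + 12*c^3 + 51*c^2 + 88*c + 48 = (c + 3)*(c^3 + 9*c^2 + 24*c + 16) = (c + 1)*(c + 3)*(c^2 + 8*c + 16) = (c + 1)*(c + 3)*(c + 4)*(c + 4)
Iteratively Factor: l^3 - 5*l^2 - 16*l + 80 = (l - 5)*(l^2 - 16) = (l - 5)*(l - 4)*(l + 4)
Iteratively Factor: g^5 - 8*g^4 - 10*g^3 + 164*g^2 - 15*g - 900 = (g - 4)*(g^4 - 4*g^3 - 26*g^2 + 60*g + 225) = (g - 5)*(g - 4)*(g^3 + g^2 - 21*g - 45) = (g - 5)^2*(g - 4)*(g^2 + 6*g + 9) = (g - 5)^2*(g - 4)*(g + 3)*(g + 3)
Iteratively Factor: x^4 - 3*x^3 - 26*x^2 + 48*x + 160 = (x + 4)*(x^3 - 7*x^2 + 2*x + 40) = (x - 5)*(x + 4)*(x^2 - 2*x - 8) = (x - 5)*(x - 4)*(x + 4)*(x + 2)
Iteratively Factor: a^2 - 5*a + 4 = (a - 4)*(a - 1)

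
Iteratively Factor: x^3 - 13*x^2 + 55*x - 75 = (x - 3)*(x^2 - 10*x + 25) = (x - 5)*(x - 3)*(x - 5)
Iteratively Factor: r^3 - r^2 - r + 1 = (r - 1)*(r^2 - 1) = (r - 1)^2*(r + 1)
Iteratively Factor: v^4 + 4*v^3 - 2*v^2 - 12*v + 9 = (v + 3)*(v^3 + v^2 - 5*v + 3) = (v - 1)*(v + 3)*(v^2 + 2*v - 3) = (v - 1)*(v + 3)^2*(v - 1)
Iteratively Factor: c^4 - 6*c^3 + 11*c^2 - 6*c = (c - 2)*(c^3 - 4*c^2 + 3*c) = (c - 2)*(c - 1)*(c^2 - 3*c) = (c - 3)*(c - 2)*(c - 1)*(c)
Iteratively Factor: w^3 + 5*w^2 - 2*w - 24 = (w + 4)*(w^2 + w - 6) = (w + 3)*(w + 4)*(w - 2)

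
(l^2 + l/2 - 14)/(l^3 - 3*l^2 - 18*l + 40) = (l - 7/2)/(l^2 - 7*l + 10)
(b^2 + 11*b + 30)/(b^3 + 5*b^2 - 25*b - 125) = (b + 6)/(b^2 - 25)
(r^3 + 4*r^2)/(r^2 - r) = r*(r + 4)/(r - 1)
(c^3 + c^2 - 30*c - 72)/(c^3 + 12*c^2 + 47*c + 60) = (c - 6)/(c + 5)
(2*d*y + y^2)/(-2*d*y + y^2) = (2*d + y)/(-2*d + y)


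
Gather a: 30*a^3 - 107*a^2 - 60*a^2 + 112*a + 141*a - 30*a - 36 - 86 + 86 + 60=30*a^3 - 167*a^2 + 223*a + 24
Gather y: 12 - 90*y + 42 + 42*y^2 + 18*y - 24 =42*y^2 - 72*y + 30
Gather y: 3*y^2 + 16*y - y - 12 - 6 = 3*y^2 + 15*y - 18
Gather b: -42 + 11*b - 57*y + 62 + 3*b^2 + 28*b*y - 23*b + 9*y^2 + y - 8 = 3*b^2 + b*(28*y - 12) + 9*y^2 - 56*y + 12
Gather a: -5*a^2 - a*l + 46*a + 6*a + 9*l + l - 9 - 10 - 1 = -5*a^2 + a*(52 - l) + 10*l - 20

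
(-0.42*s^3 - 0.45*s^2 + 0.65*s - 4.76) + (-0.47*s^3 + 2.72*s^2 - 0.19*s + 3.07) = -0.89*s^3 + 2.27*s^2 + 0.46*s - 1.69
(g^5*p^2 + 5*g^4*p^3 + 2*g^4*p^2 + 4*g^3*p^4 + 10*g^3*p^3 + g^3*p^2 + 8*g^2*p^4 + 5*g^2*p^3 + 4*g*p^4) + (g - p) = g^5*p^2 + 5*g^4*p^3 + 2*g^4*p^2 + 4*g^3*p^4 + 10*g^3*p^3 + g^3*p^2 + 8*g^2*p^4 + 5*g^2*p^3 + 4*g*p^4 + g - p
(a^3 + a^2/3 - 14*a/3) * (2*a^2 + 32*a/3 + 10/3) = 2*a^5 + 34*a^4/3 - 22*a^3/9 - 146*a^2/3 - 140*a/9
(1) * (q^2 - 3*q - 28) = q^2 - 3*q - 28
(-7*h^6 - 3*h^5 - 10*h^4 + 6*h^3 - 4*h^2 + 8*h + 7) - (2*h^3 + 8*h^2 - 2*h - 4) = -7*h^6 - 3*h^5 - 10*h^4 + 4*h^3 - 12*h^2 + 10*h + 11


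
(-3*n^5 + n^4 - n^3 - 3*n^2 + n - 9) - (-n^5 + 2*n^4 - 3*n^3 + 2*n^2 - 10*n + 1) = -2*n^5 - n^4 + 2*n^3 - 5*n^2 + 11*n - 10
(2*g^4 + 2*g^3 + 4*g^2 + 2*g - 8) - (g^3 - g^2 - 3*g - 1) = 2*g^4 + g^3 + 5*g^2 + 5*g - 7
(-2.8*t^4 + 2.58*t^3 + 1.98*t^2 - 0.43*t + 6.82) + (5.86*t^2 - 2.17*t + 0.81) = -2.8*t^4 + 2.58*t^3 + 7.84*t^2 - 2.6*t + 7.63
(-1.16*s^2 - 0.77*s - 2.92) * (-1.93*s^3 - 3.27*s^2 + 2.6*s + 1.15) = 2.2388*s^5 + 5.2793*s^4 + 5.1375*s^3 + 6.2124*s^2 - 8.4775*s - 3.358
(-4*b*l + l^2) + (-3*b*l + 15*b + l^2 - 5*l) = -7*b*l + 15*b + 2*l^2 - 5*l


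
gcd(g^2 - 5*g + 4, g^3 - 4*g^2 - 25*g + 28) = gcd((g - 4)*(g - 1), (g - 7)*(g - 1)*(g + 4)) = g - 1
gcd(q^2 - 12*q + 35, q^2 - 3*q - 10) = q - 5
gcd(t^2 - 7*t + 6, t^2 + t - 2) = t - 1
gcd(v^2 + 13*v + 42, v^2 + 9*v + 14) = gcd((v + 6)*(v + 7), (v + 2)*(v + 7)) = v + 7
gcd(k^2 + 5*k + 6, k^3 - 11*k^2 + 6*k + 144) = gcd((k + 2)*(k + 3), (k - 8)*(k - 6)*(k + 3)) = k + 3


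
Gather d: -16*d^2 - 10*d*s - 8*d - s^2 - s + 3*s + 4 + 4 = -16*d^2 + d*(-10*s - 8) - s^2 + 2*s + 8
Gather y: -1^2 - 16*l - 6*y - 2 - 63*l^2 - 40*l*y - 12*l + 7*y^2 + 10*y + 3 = -63*l^2 - 28*l + 7*y^2 + y*(4 - 40*l)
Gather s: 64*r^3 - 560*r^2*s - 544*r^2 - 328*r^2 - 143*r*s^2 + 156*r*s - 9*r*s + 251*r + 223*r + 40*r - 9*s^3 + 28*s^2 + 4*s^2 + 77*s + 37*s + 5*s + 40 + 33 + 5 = 64*r^3 - 872*r^2 + 514*r - 9*s^3 + s^2*(32 - 143*r) + s*(-560*r^2 + 147*r + 119) + 78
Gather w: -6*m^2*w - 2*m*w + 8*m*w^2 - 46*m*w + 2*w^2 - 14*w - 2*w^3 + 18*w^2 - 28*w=-2*w^3 + w^2*(8*m + 20) + w*(-6*m^2 - 48*m - 42)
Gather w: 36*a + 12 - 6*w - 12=36*a - 6*w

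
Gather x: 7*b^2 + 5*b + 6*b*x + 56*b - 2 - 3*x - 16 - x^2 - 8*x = 7*b^2 + 61*b - x^2 + x*(6*b - 11) - 18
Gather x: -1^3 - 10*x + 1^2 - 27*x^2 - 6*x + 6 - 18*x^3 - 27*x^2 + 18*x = -18*x^3 - 54*x^2 + 2*x + 6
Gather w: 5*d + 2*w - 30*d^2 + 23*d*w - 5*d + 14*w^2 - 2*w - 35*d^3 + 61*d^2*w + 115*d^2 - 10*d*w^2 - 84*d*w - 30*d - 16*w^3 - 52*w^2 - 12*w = -35*d^3 + 85*d^2 - 30*d - 16*w^3 + w^2*(-10*d - 38) + w*(61*d^2 - 61*d - 12)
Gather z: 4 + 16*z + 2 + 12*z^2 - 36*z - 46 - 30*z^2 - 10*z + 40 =-18*z^2 - 30*z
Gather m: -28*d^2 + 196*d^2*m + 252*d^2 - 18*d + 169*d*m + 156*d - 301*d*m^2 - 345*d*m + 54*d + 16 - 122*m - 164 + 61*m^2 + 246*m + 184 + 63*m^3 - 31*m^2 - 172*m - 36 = 224*d^2 + 192*d + 63*m^3 + m^2*(30 - 301*d) + m*(196*d^2 - 176*d - 48)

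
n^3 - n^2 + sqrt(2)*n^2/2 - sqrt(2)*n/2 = n*(n - 1)*(n + sqrt(2)/2)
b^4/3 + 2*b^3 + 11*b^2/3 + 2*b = b*(b/3 + 1)*(b + 1)*(b + 2)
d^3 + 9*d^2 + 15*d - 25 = (d - 1)*(d + 5)^2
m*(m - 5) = m^2 - 5*m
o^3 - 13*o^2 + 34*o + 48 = (o - 8)*(o - 6)*(o + 1)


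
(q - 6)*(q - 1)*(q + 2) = q^3 - 5*q^2 - 8*q + 12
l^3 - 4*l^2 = l^2*(l - 4)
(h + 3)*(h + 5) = h^2 + 8*h + 15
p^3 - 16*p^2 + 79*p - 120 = (p - 8)*(p - 5)*(p - 3)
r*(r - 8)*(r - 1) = r^3 - 9*r^2 + 8*r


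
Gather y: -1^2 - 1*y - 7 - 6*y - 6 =-7*y - 14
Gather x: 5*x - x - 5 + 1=4*x - 4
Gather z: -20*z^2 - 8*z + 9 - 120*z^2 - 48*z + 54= -140*z^2 - 56*z + 63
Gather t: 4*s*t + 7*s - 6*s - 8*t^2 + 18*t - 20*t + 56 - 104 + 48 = s - 8*t^2 + t*(4*s - 2)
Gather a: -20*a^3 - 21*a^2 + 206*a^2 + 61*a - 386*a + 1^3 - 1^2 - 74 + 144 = -20*a^3 + 185*a^2 - 325*a + 70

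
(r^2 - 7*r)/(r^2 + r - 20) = r*(r - 7)/(r^2 + r - 20)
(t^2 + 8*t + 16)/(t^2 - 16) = (t + 4)/(t - 4)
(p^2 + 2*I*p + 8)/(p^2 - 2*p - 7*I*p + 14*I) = (p^2 + 2*I*p + 8)/(p^2 - 2*p - 7*I*p + 14*I)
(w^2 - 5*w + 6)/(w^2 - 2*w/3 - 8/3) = 3*(w - 3)/(3*w + 4)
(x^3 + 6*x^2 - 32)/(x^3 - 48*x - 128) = (x - 2)/(x - 8)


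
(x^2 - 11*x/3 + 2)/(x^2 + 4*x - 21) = (x - 2/3)/(x + 7)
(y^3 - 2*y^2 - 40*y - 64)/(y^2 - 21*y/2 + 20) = 2*(y^2 + 6*y + 8)/(2*y - 5)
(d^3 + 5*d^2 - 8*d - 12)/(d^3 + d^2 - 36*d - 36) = (d - 2)/(d - 6)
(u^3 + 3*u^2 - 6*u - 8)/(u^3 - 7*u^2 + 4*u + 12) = (u + 4)/(u - 6)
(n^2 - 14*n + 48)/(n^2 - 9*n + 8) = (n - 6)/(n - 1)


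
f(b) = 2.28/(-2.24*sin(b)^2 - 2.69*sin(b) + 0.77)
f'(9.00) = -18.23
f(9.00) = -3.17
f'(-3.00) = -3.80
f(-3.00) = 2.06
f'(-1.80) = 0.54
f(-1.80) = 1.80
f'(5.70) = 0.17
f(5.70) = 1.45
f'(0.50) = 9.04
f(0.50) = -2.20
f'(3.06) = -24.18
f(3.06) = 4.25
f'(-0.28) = 1.77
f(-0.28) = 1.70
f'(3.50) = -1.15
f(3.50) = 1.59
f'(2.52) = -4.06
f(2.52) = -1.47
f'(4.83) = -0.31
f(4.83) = 1.85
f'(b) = 2.28*(4.48*sin(b)*cos(b) + 2.69*cos(b))/(-2.24*sin(b)^2 - 2.69*sin(b) + 0.77)^2 = (10.2144*sin(b) + 6.1332)*cos(b)/(2.24*sin(b)^2 + 2.69*sin(b) - 0.77)^2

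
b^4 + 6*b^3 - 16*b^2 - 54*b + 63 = (b - 3)*(b - 1)*(b + 3)*(b + 7)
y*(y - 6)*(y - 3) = y^3 - 9*y^2 + 18*y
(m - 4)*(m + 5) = m^2 + m - 20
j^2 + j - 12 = (j - 3)*(j + 4)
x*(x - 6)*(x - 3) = x^3 - 9*x^2 + 18*x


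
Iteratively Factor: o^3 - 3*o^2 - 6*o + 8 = (o - 1)*(o^2 - 2*o - 8) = (o - 4)*(o - 1)*(o + 2)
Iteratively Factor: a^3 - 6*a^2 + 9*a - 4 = (a - 1)*(a^2 - 5*a + 4) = (a - 4)*(a - 1)*(a - 1)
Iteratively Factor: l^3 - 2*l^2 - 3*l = (l)*(l^2 - 2*l - 3) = l*(l + 1)*(l - 3)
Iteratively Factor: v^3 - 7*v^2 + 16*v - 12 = (v - 2)*(v^2 - 5*v + 6) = (v - 3)*(v - 2)*(v - 2)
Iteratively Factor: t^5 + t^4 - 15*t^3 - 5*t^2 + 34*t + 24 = (t - 2)*(t^4 + 3*t^3 - 9*t^2 - 23*t - 12) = (t - 2)*(t + 4)*(t^3 - t^2 - 5*t - 3) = (t - 2)*(t + 1)*(t + 4)*(t^2 - 2*t - 3) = (t - 3)*(t - 2)*(t + 1)*(t + 4)*(t + 1)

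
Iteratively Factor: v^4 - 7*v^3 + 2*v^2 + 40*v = (v)*(v^3 - 7*v^2 + 2*v + 40) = v*(v - 4)*(v^2 - 3*v - 10) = v*(v - 5)*(v - 4)*(v + 2)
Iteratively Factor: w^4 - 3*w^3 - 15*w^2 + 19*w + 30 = (w + 1)*(w^3 - 4*w^2 - 11*w + 30) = (w + 1)*(w + 3)*(w^2 - 7*w + 10) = (w - 5)*(w + 1)*(w + 3)*(w - 2)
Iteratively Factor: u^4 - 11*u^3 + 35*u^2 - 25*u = (u - 1)*(u^3 - 10*u^2 + 25*u) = (u - 5)*(u - 1)*(u^2 - 5*u) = u*(u - 5)*(u - 1)*(u - 5)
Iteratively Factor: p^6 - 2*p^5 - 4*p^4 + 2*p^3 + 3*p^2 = (p + 1)*(p^5 - 3*p^4 - p^3 + 3*p^2) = p*(p + 1)*(p^4 - 3*p^3 - p^2 + 3*p) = p*(p - 1)*(p + 1)*(p^3 - 2*p^2 - 3*p) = p*(p - 3)*(p - 1)*(p + 1)*(p^2 + p) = p*(p - 3)*(p - 1)*(p + 1)^2*(p)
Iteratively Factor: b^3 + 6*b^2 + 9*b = (b)*(b^2 + 6*b + 9) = b*(b + 3)*(b + 3)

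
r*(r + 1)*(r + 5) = r^3 + 6*r^2 + 5*r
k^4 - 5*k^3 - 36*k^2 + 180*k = k*(k - 6)*(k - 5)*(k + 6)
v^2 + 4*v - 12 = (v - 2)*(v + 6)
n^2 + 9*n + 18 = (n + 3)*(n + 6)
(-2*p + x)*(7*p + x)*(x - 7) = -14*p^2*x + 98*p^2 + 5*p*x^2 - 35*p*x + x^3 - 7*x^2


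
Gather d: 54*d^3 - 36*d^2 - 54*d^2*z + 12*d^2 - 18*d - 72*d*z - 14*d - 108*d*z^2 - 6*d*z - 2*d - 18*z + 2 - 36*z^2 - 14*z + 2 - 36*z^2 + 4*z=54*d^3 + d^2*(-54*z - 24) + d*(-108*z^2 - 78*z - 34) - 72*z^2 - 28*z + 4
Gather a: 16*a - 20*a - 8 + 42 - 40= -4*a - 6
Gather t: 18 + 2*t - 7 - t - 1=t + 10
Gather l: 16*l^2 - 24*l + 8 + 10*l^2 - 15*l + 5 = 26*l^2 - 39*l + 13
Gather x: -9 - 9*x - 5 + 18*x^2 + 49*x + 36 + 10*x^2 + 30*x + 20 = 28*x^2 + 70*x + 42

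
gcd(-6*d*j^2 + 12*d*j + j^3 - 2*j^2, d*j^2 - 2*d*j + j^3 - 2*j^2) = j^2 - 2*j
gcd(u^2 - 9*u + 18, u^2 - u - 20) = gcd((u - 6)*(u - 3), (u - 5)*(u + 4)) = 1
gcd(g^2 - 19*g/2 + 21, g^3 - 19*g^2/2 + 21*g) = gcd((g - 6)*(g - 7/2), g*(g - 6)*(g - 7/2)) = g^2 - 19*g/2 + 21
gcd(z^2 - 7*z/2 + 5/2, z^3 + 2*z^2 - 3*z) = z - 1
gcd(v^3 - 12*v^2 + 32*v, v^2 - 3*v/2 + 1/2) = 1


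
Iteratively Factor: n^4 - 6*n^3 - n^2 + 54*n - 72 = (n - 2)*(n^3 - 4*n^2 - 9*n + 36) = (n - 4)*(n - 2)*(n^2 - 9) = (n - 4)*(n - 2)*(n + 3)*(n - 3)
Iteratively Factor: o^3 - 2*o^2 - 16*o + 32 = (o - 2)*(o^2 - 16) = (o - 4)*(o - 2)*(o + 4)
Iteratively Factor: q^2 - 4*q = (q)*(q - 4)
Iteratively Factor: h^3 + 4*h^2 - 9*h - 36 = (h + 4)*(h^2 - 9) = (h - 3)*(h + 4)*(h + 3)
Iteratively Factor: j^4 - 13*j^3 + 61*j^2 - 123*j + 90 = (j - 5)*(j^3 - 8*j^2 + 21*j - 18) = (j - 5)*(j - 3)*(j^2 - 5*j + 6) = (j - 5)*(j - 3)*(j - 2)*(j - 3)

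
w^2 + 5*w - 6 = (w - 1)*(w + 6)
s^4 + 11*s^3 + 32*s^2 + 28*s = s*(s + 2)^2*(s + 7)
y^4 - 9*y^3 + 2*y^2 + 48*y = y*(y - 8)*(y - 3)*(y + 2)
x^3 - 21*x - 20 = (x - 5)*(x + 1)*(x + 4)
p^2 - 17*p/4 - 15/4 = (p - 5)*(p + 3/4)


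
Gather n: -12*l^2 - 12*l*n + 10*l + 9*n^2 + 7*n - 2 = -12*l^2 + 10*l + 9*n^2 + n*(7 - 12*l) - 2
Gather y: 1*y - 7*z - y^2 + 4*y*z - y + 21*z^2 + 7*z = -y^2 + 4*y*z + 21*z^2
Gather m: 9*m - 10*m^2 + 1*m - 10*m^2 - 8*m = -20*m^2 + 2*m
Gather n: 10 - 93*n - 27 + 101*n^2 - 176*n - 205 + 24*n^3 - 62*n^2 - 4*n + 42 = 24*n^3 + 39*n^2 - 273*n - 180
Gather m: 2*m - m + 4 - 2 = m + 2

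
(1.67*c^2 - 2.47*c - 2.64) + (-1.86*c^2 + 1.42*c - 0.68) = -0.19*c^2 - 1.05*c - 3.32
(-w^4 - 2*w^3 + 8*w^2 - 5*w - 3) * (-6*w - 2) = 6*w^5 + 14*w^4 - 44*w^3 + 14*w^2 + 28*w + 6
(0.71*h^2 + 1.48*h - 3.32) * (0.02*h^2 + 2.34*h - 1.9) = 0.0142*h^4 + 1.691*h^3 + 2.0478*h^2 - 10.5808*h + 6.308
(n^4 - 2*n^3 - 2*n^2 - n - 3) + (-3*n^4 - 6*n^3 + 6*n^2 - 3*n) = -2*n^4 - 8*n^3 + 4*n^2 - 4*n - 3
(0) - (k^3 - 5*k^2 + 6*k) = -k^3 + 5*k^2 - 6*k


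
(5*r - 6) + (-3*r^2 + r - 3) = -3*r^2 + 6*r - 9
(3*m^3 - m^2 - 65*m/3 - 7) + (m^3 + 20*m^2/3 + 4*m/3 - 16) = 4*m^3 + 17*m^2/3 - 61*m/3 - 23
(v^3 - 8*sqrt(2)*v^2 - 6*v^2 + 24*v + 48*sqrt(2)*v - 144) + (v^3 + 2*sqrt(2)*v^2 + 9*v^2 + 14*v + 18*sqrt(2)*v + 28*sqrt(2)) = 2*v^3 - 6*sqrt(2)*v^2 + 3*v^2 + 38*v + 66*sqrt(2)*v - 144 + 28*sqrt(2)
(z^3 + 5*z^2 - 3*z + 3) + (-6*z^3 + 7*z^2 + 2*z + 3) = -5*z^3 + 12*z^2 - z + 6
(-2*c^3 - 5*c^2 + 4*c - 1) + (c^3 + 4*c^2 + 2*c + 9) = -c^3 - c^2 + 6*c + 8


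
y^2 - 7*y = y*(y - 7)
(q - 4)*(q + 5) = q^2 + q - 20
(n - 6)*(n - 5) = n^2 - 11*n + 30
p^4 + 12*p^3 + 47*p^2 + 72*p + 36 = (p + 1)*(p + 2)*(p + 3)*(p + 6)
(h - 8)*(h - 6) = h^2 - 14*h + 48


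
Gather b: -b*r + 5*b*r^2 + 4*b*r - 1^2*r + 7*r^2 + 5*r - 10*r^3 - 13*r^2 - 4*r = b*(5*r^2 + 3*r) - 10*r^3 - 6*r^2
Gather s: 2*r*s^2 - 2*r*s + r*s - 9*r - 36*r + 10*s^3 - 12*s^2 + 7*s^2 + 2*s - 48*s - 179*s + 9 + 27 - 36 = -45*r + 10*s^3 + s^2*(2*r - 5) + s*(-r - 225)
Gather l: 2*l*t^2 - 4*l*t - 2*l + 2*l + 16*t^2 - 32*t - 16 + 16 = l*(2*t^2 - 4*t) + 16*t^2 - 32*t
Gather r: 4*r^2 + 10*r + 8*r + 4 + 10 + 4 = 4*r^2 + 18*r + 18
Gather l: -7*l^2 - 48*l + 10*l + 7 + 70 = -7*l^2 - 38*l + 77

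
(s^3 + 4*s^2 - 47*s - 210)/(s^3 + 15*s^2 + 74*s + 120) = (s - 7)/(s + 4)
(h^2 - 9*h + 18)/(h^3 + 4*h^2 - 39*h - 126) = (h - 3)/(h^2 + 10*h + 21)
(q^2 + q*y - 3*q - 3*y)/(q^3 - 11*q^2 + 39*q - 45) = (q + y)/(q^2 - 8*q + 15)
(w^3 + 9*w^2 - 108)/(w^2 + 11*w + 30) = (w^2 + 3*w - 18)/(w + 5)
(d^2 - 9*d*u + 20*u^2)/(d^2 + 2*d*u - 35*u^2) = (d - 4*u)/(d + 7*u)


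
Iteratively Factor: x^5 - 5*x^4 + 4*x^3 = (x)*(x^4 - 5*x^3 + 4*x^2) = x^2*(x^3 - 5*x^2 + 4*x) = x^3*(x^2 - 5*x + 4) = x^3*(x - 4)*(x - 1)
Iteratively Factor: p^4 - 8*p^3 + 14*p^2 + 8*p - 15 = (p - 1)*(p^3 - 7*p^2 + 7*p + 15) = (p - 5)*(p - 1)*(p^2 - 2*p - 3) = (p - 5)*(p - 1)*(p + 1)*(p - 3)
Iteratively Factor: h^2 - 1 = (h - 1)*(h + 1)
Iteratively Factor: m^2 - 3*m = (m - 3)*(m)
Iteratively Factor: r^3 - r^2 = (r)*(r^2 - r) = r*(r - 1)*(r)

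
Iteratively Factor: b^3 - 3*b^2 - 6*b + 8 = (b - 4)*(b^2 + b - 2) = (b - 4)*(b + 2)*(b - 1)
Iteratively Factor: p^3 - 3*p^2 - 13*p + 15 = (p + 3)*(p^2 - 6*p + 5) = (p - 1)*(p + 3)*(p - 5)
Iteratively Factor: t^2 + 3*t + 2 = (t + 1)*(t + 2)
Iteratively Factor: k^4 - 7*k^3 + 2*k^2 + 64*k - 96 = (k - 4)*(k^3 - 3*k^2 - 10*k + 24) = (k - 4)*(k + 3)*(k^2 - 6*k + 8) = (k - 4)^2*(k + 3)*(k - 2)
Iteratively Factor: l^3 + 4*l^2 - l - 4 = (l + 4)*(l^2 - 1) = (l - 1)*(l + 4)*(l + 1)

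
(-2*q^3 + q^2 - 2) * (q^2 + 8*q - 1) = -2*q^5 - 15*q^4 + 10*q^3 - 3*q^2 - 16*q + 2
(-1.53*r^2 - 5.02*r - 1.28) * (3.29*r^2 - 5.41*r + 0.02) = -5.0337*r^4 - 8.2385*r^3 + 22.9164*r^2 + 6.8244*r - 0.0256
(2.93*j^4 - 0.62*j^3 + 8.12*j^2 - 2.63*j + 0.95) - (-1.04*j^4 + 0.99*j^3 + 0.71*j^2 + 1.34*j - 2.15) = 3.97*j^4 - 1.61*j^3 + 7.41*j^2 - 3.97*j + 3.1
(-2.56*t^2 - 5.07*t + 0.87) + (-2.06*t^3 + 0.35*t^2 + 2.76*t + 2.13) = -2.06*t^3 - 2.21*t^2 - 2.31*t + 3.0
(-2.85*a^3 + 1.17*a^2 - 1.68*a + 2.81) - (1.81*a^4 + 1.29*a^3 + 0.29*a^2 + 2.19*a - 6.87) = -1.81*a^4 - 4.14*a^3 + 0.88*a^2 - 3.87*a + 9.68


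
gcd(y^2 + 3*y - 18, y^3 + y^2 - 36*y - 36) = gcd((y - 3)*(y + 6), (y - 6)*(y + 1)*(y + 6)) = y + 6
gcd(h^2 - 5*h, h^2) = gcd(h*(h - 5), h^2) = h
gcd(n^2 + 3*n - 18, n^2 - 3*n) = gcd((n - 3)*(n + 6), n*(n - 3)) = n - 3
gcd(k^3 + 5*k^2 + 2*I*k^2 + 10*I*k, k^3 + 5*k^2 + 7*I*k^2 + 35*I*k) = k^2 + 5*k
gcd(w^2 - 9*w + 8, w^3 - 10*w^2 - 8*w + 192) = w - 8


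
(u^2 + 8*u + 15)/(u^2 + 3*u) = (u + 5)/u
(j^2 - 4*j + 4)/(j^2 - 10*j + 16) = (j - 2)/(j - 8)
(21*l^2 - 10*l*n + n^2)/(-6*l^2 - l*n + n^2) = (-7*l + n)/(2*l + n)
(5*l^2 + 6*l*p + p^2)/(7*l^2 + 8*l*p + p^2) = (5*l + p)/(7*l + p)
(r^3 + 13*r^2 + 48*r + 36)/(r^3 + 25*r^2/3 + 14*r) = 3*(r^2 + 7*r + 6)/(r*(3*r + 7))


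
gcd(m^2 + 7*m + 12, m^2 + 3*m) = m + 3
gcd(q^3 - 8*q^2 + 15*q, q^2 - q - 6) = q - 3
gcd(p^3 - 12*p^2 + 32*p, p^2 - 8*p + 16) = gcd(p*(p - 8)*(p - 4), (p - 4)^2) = p - 4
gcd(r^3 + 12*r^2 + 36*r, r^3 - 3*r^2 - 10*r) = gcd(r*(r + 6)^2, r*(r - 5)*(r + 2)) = r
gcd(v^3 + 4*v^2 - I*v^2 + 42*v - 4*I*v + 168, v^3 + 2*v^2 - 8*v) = v + 4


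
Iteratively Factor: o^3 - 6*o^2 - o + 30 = (o - 5)*(o^2 - o - 6) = (o - 5)*(o + 2)*(o - 3)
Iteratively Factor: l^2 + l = (l)*(l + 1)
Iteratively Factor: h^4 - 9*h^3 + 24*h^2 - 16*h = (h - 4)*(h^3 - 5*h^2 + 4*h) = h*(h - 4)*(h^2 - 5*h + 4) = h*(h - 4)^2*(h - 1)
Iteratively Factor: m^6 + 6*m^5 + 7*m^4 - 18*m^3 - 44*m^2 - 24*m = (m - 2)*(m^5 + 8*m^4 + 23*m^3 + 28*m^2 + 12*m) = (m - 2)*(m + 2)*(m^4 + 6*m^3 + 11*m^2 + 6*m) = (m - 2)*(m + 2)*(m + 3)*(m^3 + 3*m^2 + 2*m) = (m - 2)*(m + 1)*(m + 2)*(m + 3)*(m^2 + 2*m) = (m - 2)*(m + 1)*(m + 2)^2*(m + 3)*(m)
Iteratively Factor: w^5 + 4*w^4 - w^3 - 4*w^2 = (w)*(w^4 + 4*w^3 - w^2 - 4*w) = w*(w + 4)*(w^3 - w) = w*(w - 1)*(w + 4)*(w^2 + w) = w*(w - 1)*(w + 1)*(w + 4)*(w)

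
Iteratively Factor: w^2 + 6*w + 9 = (w + 3)*(w + 3)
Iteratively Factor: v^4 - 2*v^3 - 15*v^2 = (v)*(v^3 - 2*v^2 - 15*v) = v*(v - 5)*(v^2 + 3*v) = v^2*(v - 5)*(v + 3)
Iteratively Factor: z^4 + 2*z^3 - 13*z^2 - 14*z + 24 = (z - 1)*(z^3 + 3*z^2 - 10*z - 24) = (z - 3)*(z - 1)*(z^2 + 6*z + 8) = (z - 3)*(z - 1)*(z + 4)*(z + 2)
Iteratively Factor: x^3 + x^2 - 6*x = (x)*(x^2 + x - 6) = x*(x - 2)*(x + 3)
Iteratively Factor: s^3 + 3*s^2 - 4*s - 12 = (s + 3)*(s^2 - 4) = (s - 2)*(s + 3)*(s + 2)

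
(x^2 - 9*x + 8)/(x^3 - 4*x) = (x^2 - 9*x + 8)/(x*(x^2 - 4))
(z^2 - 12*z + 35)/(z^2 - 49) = (z - 5)/(z + 7)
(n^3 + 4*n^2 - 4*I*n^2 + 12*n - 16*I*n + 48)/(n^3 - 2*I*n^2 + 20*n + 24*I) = (n + 4)/(n + 2*I)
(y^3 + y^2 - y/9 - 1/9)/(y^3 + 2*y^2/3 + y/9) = (3*y^2 + 2*y - 1)/(y*(3*y + 1))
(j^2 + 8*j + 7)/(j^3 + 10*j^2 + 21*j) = (j + 1)/(j*(j + 3))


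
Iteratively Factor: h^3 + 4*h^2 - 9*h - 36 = (h + 4)*(h^2 - 9) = (h + 3)*(h + 4)*(h - 3)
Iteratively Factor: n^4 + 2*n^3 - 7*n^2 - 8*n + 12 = (n + 3)*(n^3 - n^2 - 4*n + 4) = (n - 1)*(n + 3)*(n^2 - 4) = (n - 2)*(n - 1)*(n + 3)*(n + 2)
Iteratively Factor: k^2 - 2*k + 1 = (k - 1)*(k - 1)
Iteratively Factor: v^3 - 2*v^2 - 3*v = (v)*(v^2 - 2*v - 3) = v*(v - 3)*(v + 1)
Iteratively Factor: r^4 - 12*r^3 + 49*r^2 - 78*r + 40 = (r - 4)*(r^3 - 8*r^2 + 17*r - 10) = (r - 5)*(r - 4)*(r^2 - 3*r + 2) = (r - 5)*(r - 4)*(r - 1)*(r - 2)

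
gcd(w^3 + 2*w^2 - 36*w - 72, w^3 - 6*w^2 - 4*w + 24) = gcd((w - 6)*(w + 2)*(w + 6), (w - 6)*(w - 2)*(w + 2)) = w^2 - 4*w - 12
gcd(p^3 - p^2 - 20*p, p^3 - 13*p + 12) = p + 4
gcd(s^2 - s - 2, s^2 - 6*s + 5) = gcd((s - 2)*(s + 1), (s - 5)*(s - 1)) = 1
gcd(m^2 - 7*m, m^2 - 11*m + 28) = m - 7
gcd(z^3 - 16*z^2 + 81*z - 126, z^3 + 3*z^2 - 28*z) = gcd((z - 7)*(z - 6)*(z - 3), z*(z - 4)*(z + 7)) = 1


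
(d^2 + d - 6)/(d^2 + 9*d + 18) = (d - 2)/(d + 6)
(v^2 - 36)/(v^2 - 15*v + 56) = (v^2 - 36)/(v^2 - 15*v + 56)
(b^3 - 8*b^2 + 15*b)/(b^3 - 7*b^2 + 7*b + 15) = b/(b + 1)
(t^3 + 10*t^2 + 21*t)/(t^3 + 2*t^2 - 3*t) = (t + 7)/(t - 1)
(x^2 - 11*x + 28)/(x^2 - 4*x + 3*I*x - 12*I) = (x - 7)/(x + 3*I)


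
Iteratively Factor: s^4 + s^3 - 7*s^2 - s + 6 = (s + 3)*(s^3 - 2*s^2 - s + 2) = (s + 1)*(s + 3)*(s^2 - 3*s + 2) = (s - 1)*(s + 1)*(s + 3)*(s - 2)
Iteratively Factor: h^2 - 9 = (h - 3)*(h + 3)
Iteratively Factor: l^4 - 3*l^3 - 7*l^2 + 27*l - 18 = (l - 2)*(l^3 - l^2 - 9*l + 9) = (l - 2)*(l + 3)*(l^2 - 4*l + 3) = (l - 2)*(l - 1)*(l + 3)*(l - 3)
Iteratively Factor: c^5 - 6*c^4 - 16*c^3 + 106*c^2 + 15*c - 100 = (c + 4)*(c^4 - 10*c^3 + 24*c^2 + 10*c - 25) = (c + 1)*(c + 4)*(c^3 - 11*c^2 + 35*c - 25) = (c - 5)*(c + 1)*(c + 4)*(c^2 - 6*c + 5) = (c - 5)^2*(c + 1)*(c + 4)*(c - 1)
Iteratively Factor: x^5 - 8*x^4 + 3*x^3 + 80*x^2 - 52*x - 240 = (x - 4)*(x^4 - 4*x^3 - 13*x^2 + 28*x + 60) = (x - 5)*(x - 4)*(x^3 + x^2 - 8*x - 12) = (x - 5)*(x - 4)*(x - 3)*(x^2 + 4*x + 4) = (x - 5)*(x - 4)*(x - 3)*(x + 2)*(x + 2)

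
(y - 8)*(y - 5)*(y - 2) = y^3 - 15*y^2 + 66*y - 80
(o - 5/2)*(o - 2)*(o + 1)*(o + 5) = o^4 + 3*o^3/2 - 17*o^2 + 15*o/2 + 25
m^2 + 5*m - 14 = (m - 2)*(m + 7)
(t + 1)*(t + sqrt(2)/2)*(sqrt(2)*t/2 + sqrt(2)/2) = sqrt(2)*t^3/2 + t^2/2 + sqrt(2)*t^2 + sqrt(2)*t/2 + t + 1/2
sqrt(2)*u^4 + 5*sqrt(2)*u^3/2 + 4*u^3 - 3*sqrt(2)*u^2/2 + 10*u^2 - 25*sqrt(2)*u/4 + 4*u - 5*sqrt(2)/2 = (u + 2)*(u - sqrt(2)/2)*(u + 5*sqrt(2)/2)*(sqrt(2)*u + sqrt(2)/2)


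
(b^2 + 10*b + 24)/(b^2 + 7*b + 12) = (b + 6)/(b + 3)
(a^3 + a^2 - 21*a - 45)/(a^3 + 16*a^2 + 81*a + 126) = (a^2 - 2*a - 15)/(a^2 + 13*a + 42)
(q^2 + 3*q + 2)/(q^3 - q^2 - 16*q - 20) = (q + 1)/(q^2 - 3*q - 10)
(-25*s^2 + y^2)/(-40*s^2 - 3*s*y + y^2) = (-5*s + y)/(-8*s + y)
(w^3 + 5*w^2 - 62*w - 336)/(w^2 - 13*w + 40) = (w^2 + 13*w + 42)/(w - 5)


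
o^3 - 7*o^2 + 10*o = o*(o - 5)*(o - 2)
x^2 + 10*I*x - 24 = (x + 4*I)*(x + 6*I)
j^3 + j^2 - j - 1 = (j - 1)*(j + 1)^2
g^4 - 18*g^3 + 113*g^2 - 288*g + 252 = (g - 7)*(g - 6)*(g - 3)*(g - 2)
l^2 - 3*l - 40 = (l - 8)*(l + 5)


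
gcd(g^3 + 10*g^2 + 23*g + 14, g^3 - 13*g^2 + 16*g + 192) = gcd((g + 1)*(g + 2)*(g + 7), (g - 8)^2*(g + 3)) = 1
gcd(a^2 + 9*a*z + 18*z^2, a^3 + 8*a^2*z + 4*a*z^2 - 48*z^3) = a + 6*z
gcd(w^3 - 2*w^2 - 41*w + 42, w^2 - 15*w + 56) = w - 7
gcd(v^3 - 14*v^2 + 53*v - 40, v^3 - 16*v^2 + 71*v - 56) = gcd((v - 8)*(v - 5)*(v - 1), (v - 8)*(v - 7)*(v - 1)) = v^2 - 9*v + 8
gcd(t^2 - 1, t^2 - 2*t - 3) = t + 1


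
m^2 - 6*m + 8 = (m - 4)*(m - 2)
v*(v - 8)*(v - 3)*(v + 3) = v^4 - 8*v^3 - 9*v^2 + 72*v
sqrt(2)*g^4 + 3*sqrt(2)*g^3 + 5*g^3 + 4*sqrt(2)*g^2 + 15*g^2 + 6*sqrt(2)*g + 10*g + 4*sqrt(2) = (g + 1)*(g + 2)*(g + 2*sqrt(2))*(sqrt(2)*g + 1)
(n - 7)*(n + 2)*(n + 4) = n^3 - n^2 - 34*n - 56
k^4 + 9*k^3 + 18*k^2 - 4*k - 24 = (k - 1)*(k + 2)^2*(k + 6)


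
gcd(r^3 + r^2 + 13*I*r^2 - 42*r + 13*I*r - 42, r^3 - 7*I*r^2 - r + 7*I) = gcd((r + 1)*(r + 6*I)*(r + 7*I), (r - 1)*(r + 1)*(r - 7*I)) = r + 1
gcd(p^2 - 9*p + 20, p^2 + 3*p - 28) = p - 4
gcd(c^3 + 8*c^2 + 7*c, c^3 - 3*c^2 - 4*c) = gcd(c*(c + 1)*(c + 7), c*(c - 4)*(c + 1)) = c^2 + c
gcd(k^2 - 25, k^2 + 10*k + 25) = k + 5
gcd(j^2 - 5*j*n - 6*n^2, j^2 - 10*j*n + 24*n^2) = j - 6*n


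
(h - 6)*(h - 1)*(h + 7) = h^3 - 43*h + 42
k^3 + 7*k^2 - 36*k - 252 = (k - 6)*(k + 6)*(k + 7)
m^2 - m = m*(m - 1)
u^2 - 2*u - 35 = (u - 7)*(u + 5)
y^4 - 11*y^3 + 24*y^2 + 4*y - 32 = (y - 8)*(y - 2)^2*(y + 1)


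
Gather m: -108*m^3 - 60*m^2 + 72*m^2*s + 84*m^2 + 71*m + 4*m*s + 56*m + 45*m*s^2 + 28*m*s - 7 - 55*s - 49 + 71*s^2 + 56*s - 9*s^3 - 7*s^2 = -108*m^3 + m^2*(72*s + 24) + m*(45*s^2 + 32*s + 127) - 9*s^3 + 64*s^2 + s - 56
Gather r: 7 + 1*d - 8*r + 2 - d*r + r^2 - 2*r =d + r^2 + r*(-d - 10) + 9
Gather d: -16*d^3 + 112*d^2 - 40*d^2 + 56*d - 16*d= -16*d^3 + 72*d^2 + 40*d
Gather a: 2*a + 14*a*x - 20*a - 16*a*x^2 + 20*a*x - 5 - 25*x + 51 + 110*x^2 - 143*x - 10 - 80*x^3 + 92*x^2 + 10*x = a*(-16*x^2 + 34*x - 18) - 80*x^3 + 202*x^2 - 158*x + 36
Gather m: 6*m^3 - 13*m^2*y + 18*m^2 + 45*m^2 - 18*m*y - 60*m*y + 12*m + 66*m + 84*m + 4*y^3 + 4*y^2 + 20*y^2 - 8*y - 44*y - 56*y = 6*m^3 + m^2*(63 - 13*y) + m*(162 - 78*y) + 4*y^3 + 24*y^2 - 108*y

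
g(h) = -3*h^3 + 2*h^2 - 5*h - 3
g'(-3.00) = -98.00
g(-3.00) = 111.00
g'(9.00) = -698.00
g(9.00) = -2073.00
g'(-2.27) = -60.46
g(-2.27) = 53.75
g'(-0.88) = -15.49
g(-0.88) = 4.99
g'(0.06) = -4.79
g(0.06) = -3.29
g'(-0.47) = -8.87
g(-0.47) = 0.10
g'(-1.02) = -18.44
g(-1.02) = 7.36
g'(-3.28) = -114.95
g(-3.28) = 140.78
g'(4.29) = -153.48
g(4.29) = -224.50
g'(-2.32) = -62.72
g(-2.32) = 56.83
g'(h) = -9*h^2 + 4*h - 5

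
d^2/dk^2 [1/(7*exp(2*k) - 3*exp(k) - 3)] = ((3 - 28*exp(k))*(-7*exp(2*k) + 3*exp(k) + 3) - 2*(14*exp(k) - 3)^2*exp(k))*exp(k)/(-7*exp(2*k) + 3*exp(k) + 3)^3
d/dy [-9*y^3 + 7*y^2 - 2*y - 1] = -27*y^2 + 14*y - 2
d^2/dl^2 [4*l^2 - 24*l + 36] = 8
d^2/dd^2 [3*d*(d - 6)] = 6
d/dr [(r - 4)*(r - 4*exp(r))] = r - (r - 4)*(4*exp(r) - 1) - 4*exp(r)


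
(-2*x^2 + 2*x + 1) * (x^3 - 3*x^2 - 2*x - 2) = -2*x^5 + 8*x^4 - x^3 - 3*x^2 - 6*x - 2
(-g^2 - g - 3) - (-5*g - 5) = -g^2 + 4*g + 2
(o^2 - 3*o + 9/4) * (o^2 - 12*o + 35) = o^4 - 15*o^3 + 293*o^2/4 - 132*o + 315/4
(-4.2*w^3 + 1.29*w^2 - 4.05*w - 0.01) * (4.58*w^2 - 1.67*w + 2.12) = -19.236*w^5 + 12.9222*w^4 - 29.6073*w^3 + 9.4525*w^2 - 8.5693*w - 0.0212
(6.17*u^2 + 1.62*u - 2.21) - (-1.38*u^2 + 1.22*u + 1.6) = 7.55*u^2 + 0.4*u - 3.81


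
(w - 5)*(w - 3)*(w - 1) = w^3 - 9*w^2 + 23*w - 15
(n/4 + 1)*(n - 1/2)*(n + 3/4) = n^3/4 + 17*n^2/16 + 5*n/32 - 3/8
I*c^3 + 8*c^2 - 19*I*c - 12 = (c - 4*I)*(c - 3*I)*(I*c + 1)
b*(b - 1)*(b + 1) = b^3 - b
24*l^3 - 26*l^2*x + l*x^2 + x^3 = (-4*l + x)*(-l + x)*(6*l + x)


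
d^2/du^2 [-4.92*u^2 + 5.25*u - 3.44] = -9.84000000000000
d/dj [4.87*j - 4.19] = 4.87000000000000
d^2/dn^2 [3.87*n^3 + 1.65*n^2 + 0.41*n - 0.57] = 23.22*n + 3.3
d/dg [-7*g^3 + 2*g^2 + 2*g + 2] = -21*g^2 + 4*g + 2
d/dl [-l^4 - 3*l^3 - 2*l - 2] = -4*l^3 - 9*l^2 - 2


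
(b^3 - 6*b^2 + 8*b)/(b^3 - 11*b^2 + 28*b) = (b - 2)/(b - 7)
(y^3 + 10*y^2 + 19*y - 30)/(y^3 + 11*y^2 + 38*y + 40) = (y^2 + 5*y - 6)/(y^2 + 6*y + 8)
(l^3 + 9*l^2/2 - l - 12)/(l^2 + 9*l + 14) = (l^2 + 5*l/2 - 6)/(l + 7)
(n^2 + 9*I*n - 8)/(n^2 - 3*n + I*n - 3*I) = (n + 8*I)/(n - 3)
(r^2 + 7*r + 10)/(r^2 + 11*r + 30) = (r + 2)/(r + 6)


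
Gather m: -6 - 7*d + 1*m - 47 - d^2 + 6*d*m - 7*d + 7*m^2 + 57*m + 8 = -d^2 - 14*d + 7*m^2 + m*(6*d + 58) - 45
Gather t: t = t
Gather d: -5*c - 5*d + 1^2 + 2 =-5*c - 5*d + 3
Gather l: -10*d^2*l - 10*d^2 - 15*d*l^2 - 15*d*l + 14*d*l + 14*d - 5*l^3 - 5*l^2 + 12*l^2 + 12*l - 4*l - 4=-10*d^2 + 14*d - 5*l^3 + l^2*(7 - 15*d) + l*(-10*d^2 - d + 8) - 4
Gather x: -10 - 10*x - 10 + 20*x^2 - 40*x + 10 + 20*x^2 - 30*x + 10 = 40*x^2 - 80*x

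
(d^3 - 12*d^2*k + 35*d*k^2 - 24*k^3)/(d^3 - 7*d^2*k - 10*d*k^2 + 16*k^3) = (d - 3*k)/(d + 2*k)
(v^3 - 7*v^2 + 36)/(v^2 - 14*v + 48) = (v^2 - v - 6)/(v - 8)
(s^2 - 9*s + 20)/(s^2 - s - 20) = (s - 4)/(s + 4)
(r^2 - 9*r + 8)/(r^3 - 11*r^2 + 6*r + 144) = (r - 1)/(r^2 - 3*r - 18)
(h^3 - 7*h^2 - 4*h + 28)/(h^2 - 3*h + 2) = (h^2 - 5*h - 14)/(h - 1)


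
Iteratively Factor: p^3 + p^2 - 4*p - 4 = (p - 2)*(p^2 + 3*p + 2) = (p - 2)*(p + 1)*(p + 2)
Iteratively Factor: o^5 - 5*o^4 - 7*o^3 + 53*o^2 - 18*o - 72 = (o - 3)*(o^4 - 2*o^3 - 13*o^2 + 14*o + 24) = (o - 3)*(o + 3)*(o^3 - 5*o^2 + 2*o + 8) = (o - 3)*(o - 2)*(o + 3)*(o^2 - 3*o - 4) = (o - 4)*(o - 3)*(o - 2)*(o + 3)*(o + 1)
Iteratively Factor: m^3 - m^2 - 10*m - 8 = (m - 4)*(m^2 + 3*m + 2) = (m - 4)*(m + 1)*(m + 2)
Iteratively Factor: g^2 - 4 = (g + 2)*(g - 2)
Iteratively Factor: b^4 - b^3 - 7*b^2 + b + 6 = (b + 1)*(b^3 - 2*b^2 - 5*b + 6) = (b - 1)*(b + 1)*(b^2 - b - 6) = (b - 1)*(b + 1)*(b + 2)*(b - 3)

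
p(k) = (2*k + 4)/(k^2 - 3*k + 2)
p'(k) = (3 - 2*k)*(2*k + 4)/(k^2 - 3*k + 2)^2 + 2/(k^2 - 3*k + 2) = 2*(-k^2 - 4*k + 8)/(k^4 - 6*k^3 + 13*k^2 - 12*k + 4)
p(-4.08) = -0.13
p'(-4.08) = 0.02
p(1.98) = -406.12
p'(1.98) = -19993.75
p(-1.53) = 0.11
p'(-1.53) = 0.30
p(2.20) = 35.00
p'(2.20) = -195.83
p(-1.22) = 0.22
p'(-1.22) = 0.45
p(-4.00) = -0.13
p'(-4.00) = 0.02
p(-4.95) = -0.14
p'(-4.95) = 0.00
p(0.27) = 3.59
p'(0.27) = 8.59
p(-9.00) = -0.13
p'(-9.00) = -0.00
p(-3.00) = -0.10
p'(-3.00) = 0.06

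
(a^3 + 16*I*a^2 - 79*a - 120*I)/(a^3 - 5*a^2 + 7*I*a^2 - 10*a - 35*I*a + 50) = (a^2 + 11*I*a - 24)/(a^2 + a*(-5 + 2*I) - 10*I)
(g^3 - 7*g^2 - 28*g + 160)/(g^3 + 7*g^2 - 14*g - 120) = (g - 8)/(g + 6)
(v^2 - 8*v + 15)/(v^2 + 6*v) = (v^2 - 8*v + 15)/(v*(v + 6))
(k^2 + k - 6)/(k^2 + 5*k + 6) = (k - 2)/(k + 2)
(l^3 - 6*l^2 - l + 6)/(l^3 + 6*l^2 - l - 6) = (l - 6)/(l + 6)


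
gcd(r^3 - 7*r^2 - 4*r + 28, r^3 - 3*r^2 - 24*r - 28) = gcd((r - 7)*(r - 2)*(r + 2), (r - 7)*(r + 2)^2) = r^2 - 5*r - 14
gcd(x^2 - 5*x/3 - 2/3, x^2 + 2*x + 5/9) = x + 1/3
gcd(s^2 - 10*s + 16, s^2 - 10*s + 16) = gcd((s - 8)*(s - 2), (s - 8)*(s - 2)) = s^2 - 10*s + 16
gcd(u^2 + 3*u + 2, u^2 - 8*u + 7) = 1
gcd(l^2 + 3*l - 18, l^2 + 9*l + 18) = l + 6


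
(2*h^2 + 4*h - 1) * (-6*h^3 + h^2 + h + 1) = -12*h^5 - 22*h^4 + 12*h^3 + 5*h^2 + 3*h - 1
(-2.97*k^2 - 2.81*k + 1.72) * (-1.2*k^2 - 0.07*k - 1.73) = 3.564*k^4 + 3.5799*k^3 + 3.2708*k^2 + 4.7409*k - 2.9756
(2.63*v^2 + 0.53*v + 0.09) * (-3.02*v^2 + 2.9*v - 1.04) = -7.9426*v^4 + 6.0264*v^3 - 1.47*v^2 - 0.2902*v - 0.0936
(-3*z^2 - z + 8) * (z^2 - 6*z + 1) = -3*z^4 + 17*z^3 + 11*z^2 - 49*z + 8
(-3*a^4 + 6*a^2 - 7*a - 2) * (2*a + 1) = -6*a^5 - 3*a^4 + 12*a^3 - 8*a^2 - 11*a - 2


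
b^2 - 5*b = b*(b - 5)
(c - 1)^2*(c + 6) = c^3 + 4*c^2 - 11*c + 6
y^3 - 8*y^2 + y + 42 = (y - 7)*(y - 3)*(y + 2)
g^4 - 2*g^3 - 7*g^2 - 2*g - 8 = (g - 4)*(g + 2)*(g - I)*(g + I)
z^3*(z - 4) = z^4 - 4*z^3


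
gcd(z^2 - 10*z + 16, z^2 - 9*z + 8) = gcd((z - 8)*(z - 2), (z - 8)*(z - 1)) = z - 8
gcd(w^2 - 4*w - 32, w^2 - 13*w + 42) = 1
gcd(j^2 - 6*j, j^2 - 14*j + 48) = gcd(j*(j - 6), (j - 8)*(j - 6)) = j - 6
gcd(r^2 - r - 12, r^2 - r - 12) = r^2 - r - 12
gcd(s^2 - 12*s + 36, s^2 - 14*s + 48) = s - 6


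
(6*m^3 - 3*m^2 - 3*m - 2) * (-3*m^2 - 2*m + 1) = -18*m^5 - 3*m^4 + 21*m^3 + 9*m^2 + m - 2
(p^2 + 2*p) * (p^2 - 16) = p^4 + 2*p^3 - 16*p^2 - 32*p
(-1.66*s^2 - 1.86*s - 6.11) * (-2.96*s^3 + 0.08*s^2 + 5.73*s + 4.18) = 4.9136*s^5 + 5.3728*s^4 + 8.425*s^3 - 18.0854*s^2 - 42.7851*s - 25.5398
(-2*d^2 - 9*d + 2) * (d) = -2*d^3 - 9*d^2 + 2*d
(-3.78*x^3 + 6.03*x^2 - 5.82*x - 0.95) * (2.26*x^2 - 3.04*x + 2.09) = -8.5428*x^5 + 25.119*x^4 - 39.3846*x^3 + 28.1485*x^2 - 9.2758*x - 1.9855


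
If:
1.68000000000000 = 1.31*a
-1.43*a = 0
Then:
No Solution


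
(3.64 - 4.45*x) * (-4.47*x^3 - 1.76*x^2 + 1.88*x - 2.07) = 19.8915*x^4 - 8.4388*x^3 - 14.7724*x^2 + 16.0547*x - 7.5348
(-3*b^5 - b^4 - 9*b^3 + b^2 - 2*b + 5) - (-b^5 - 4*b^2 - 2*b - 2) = -2*b^5 - b^4 - 9*b^3 + 5*b^2 + 7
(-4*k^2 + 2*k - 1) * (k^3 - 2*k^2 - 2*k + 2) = -4*k^5 + 10*k^4 + 3*k^3 - 10*k^2 + 6*k - 2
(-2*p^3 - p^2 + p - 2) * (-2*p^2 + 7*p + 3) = 4*p^5 - 12*p^4 - 15*p^3 + 8*p^2 - 11*p - 6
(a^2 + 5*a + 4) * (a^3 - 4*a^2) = a^5 + a^4 - 16*a^3 - 16*a^2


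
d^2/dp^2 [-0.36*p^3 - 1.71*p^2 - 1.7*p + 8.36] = -2.16*p - 3.42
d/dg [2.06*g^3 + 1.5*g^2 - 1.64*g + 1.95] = 6.18*g^2 + 3.0*g - 1.64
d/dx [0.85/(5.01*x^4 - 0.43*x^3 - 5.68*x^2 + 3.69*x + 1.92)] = (-17.034*x^3 + 1.0965*x^2 + 9.656*x - 3.1365)/(5.01*x^4 - 0.43*x^3 - 5.68*x^2 + 3.69*x + 1.92)^2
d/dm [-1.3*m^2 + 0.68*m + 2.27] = 0.68 - 2.6*m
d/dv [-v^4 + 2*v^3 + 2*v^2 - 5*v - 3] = -4*v^3 + 6*v^2 + 4*v - 5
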